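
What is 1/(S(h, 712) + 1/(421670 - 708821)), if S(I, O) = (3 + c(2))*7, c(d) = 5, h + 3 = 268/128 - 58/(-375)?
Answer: 287151/16080455 ≈ 0.017857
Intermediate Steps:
h = -9019/12000 (h = -3 + (268/128 - 58/(-375)) = -3 + (268*(1/128) - 58*(-1/375)) = -3 + (67/32 + 58/375) = -3 + 26981/12000 = -9019/12000 ≈ -0.75158)
S(I, O) = 56 (S(I, O) = (3 + 5)*7 = 8*7 = 56)
1/(S(h, 712) + 1/(421670 - 708821)) = 1/(56 + 1/(421670 - 708821)) = 1/(56 + 1/(-287151)) = 1/(56 - 1/287151) = 1/(16080455/287151) = 287151/16080455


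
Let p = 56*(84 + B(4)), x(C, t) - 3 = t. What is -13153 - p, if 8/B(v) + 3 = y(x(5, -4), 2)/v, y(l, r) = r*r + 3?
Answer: -87493/5 ≈ -17499.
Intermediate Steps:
x(C, t) = 3 + t
y(l, r) = 3 + r² (y(l, r) = r² + 3 = 3 + r²)
B(v) = 8/(-3 + 7/v) (B(v) = 8/(-3 + (3 + 2²)/v) = 8/(-3 + (3 + 4)/v) = 8/(-3 + 7/v))
p = 21728/5 (p = 56*(84 - 8*4/(-7 + 3*4)) = 56*(84 - 8*4/(-7 + 12)) = 56*(84 - 8*4/5) = 56*(84 - 8*4*⅕) = 56*(84 - 32/5) = 56*(388/5) = 21728/5 ≈ 4345.6)
-13153 - p = -13153 - 1*21728/5 = -13153 - 21728/5 = -87493/5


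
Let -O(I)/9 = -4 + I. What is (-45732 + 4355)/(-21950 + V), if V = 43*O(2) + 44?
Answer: 41377/21132 ≈ 1.9580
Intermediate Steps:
O(I) = 36 - 9*I (O(I) = -9*(-4 + I) = 36 - 9*I)
V = 818 (V = 43*(36 - 9*2) + 44 = 43*(36 - 18) + 44 = 43*18 + 44 = 774 + 44 = 818)
(-45732 + 4355)/(-21950 + V) = (-45732 + 4355)/(-21950 + 818) = -41377/(-21132) = -41377*(-1/21132) = 41377/21132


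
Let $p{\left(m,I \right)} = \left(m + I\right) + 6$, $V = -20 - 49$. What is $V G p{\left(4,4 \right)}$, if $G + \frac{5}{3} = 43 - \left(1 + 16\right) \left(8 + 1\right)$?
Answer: $107870$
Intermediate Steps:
$V = -69$ ($V = -20 - 49 = -69$)
$p{\left(m,I \right)} = 6 + I + m$ ($p{\left(m,I \right)} = \left(I + m\right) + 6 = 6 + I + m$)
$G = - \frac{335}{3}$ ($G = - \frac{5}{3} + \left(43 - \left(1 + 16\right) \left(8 + 1\right)\right) = - \frac{5}{3} + \left(43 - 17 \cdot 9\right) = - \frac{5}{3} + \left(43 - 153\right) = - \frac{5}{3} - 110 = - \frac{335}{3} \approx -111.67$)
$V G p{\left(4,4 \right)} = \left(-69\right) \left(- \frac{335}{3}\right) \left(6 + 4 + 4\right) = 7705 \cdot 14 = 107870$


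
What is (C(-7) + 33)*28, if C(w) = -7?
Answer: 728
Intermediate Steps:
(C(-7) + 33)*28 = (-7 + 33)*28 = 26*28 = 728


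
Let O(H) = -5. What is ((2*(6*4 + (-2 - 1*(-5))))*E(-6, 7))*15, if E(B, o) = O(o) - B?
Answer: 810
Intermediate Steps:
E(B, o) = -5 - B
((2*(6*4 + (-2 - 1*(-5))))*E(-6, 7))*15 = ((2*(6*4 + (-2 - 1*(-5))))*(-5 - 1*(-6)))*15 = ((2*(24 + (-2 + 5)))*(-5 + 6))*15 = ((2*(24 + 3))*1)*15 = ((2*27)*1)*15 = (54*1)*15 = 54*15 = 810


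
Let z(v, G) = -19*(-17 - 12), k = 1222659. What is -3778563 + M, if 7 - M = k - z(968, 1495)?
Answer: -5000664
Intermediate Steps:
z(v, G) = 551 (z(v, G) = -19*(-29) = 551)
M = -1222101 (M = 7 - (1222659 - 1*551) = 7 - (1222659 - 551) = 7 - 1*1222108 = 7 - 1222108 = -1222101)
-3778563 + M = -3778563 - 1222101 = -5000664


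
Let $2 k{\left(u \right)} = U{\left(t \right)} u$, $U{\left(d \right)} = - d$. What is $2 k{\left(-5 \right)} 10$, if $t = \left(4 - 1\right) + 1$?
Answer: $200$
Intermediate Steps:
$t = 4$ ($t = 3 + 1 = 4$)
$k{\left(u \right)} = - 2 u$ ($k{\left(u \right)} = \frac{\left(-1\right) 4 u}{2} = \frac{\left(-4\right) u}{2} = - 2 u$)
$2 k{\left(-5 \right)} 10 = 2 \left(\left(-2\right) \left(-5\right)\right) 10 = 2 \cdot 10 \cdot 10 = 20 \cdot 10 = 200$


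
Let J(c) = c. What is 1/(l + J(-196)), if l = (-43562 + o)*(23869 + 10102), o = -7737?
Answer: -1/1742678525 ≈ -5.7383e-10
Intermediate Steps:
l = -1742678329 (l = (-43562 - 7737)*(23869 + 10102) = -51299*33971 = -1742678329)
1/(l + J(-196)) = 1/(-1742678329 - 196) = 1/(-1742678525) = -1/1742678525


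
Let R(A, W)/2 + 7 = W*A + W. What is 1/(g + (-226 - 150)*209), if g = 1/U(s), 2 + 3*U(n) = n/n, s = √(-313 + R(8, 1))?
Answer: -1/78587 ≈ -1.2725e-5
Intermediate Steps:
R(A, W) = -14 + 2*W + 2*A*W (R(A, W) = -14 + 2*(W*A + W) = -14 + 2*(A*W + W) = -14 + 2*(W + A*W) = -14 + (2*W + 2*A*W) = -14 + 2*W + 2*A*W)
s = I*√309 (s = √(-313 + (-14 + 2*1 + 2*8*1)) = √(-313 + (-14 + 2 + 16)) = √(-313 + 4) = √(-309) = I*√309 ≈ 17.578*I)
U(n) = -⅓ (U(n) = -⅔ + (n/n)/3 = -⅔ + (⅓)*1 = -⅔ + ⅓ = -⅓)
g = -3 (g = 1/(-⅓) = -3)
1/(g + (-226 - 150)*209) = 1/(-3 + (-226 - 150)*209) = 1/(-3 - 376*209) = 1/(-3 - 78584) = 1/(-78587) = -1/78587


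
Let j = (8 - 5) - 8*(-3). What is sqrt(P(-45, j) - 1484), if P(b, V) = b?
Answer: I*sqrt(1529) ≈ 39.102*I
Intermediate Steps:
j = 27 (j = 3 + 24 = 27)
sqrt(P(-45, j) - 1484) = sqrt(-45 - 1484) = sqrt(-1529) = I*sqrt(1529)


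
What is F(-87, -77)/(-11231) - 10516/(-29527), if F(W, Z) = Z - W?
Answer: 117809926/331617737 ≈ 0.35526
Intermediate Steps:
F(-87, -77)/(-11231) - 10516/(-29527) = (-77 - 1*(-87))/(-11231) - 10516/(-29527) = (-77 + 87)*(-1/11231) - 10516*(-1/29527) = 10*(-1/11231) + 10516/29527 = -10/11231 + 10516/29527 = 117809926/331617737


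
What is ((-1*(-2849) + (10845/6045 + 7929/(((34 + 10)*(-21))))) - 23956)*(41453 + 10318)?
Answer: -135677694429723/124124 ≈ -1.0931e+9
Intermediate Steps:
((-1*(-2849) + (10845/6045 + 7929/(((34 + 10)*(-21))))) - 23956)*(41453 + 10318) = ((2849 + (10845*(1/6045) + 7929/((44*(-21))))) - 23956)*51771 = ((2849 + (723/403 + 7929/(-924))) - 23956)*51771 = ((2849 + (723/403 + 7929*(-1/924))) - 23956)*51771 = ((2849 + (723/403 - 2643/308)) - 23956)*51771 = ((2849 - 842445/124124) - 23956)*51771 = (352786831/124124 - 23956)*51771 = -2620727713/124124*51771 = -135677694429723/124124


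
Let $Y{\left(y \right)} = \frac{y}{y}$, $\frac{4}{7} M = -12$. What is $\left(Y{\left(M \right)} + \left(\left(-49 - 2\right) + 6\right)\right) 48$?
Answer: $-2112$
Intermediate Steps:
$M = -21$ ($M = \frac{7}{4} \left(-12\right) = -21$)
$Y{\left(y \right)} = 1$
$\left(Y{\left(M \right)} + \left(\left(-49 - 2\right) + 6\right)\right) 48 = \left(1 + \left(\left(-49 - 2\right) + 6\right)\right) 48 = \left(1 + \left(-51 + 6\right)\right) 48 = \left(1 - 45\right) 48 = \left(-44\right) 48 = -2112$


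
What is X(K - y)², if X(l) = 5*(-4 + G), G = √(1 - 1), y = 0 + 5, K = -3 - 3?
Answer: 400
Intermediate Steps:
K = -6
y = 5
G = 0 (G = √0 = 0)
X(l) = -20 (X(l) = 5*(-4 + 0) = 5*(-4) = -20)
X(K - y)² = (-20)² = 400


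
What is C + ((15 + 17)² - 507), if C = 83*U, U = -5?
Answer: 102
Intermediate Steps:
C = -415 (C = 83*(-5) = -415)
C + ((15 + 17)² - 507) = -415 + ((15 + 17)² - 507) = -415 + (32² - 507) = -415 + (1024 - 507) = -415 + 517 = 102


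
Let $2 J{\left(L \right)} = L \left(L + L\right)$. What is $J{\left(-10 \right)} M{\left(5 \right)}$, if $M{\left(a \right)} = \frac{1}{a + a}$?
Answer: $10$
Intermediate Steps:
$M{\left(a \right)} = \frac{1}{2 a}$
$J{\left(L \right)} = L^{2}$ ($J{\left(L \right)} = \frac{L \left(L + L\right)}{2} = \frac{L 2 L}{2} = \frac{2 L^{2}}{2} = L^{2}$)
$J{\left(-10 \right)} M{\left(5 \right)} = \left(-10\right)^{2} \frac{1}{2 \cdot 5} = 100 \cdot \frac{1}{2} \cdot \frac{1}{5} = 100 \cdot \frac{1}{10} = 10$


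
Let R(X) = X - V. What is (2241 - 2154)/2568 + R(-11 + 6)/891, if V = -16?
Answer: 3205/69336 ≈ 0.046224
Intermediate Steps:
R(X) = 16 + X (R(X) = X - 1*(-16) = X + 16 = 16 + X)
(2241 - 2154)/2568 + R(-11 + 6)/891 = (2241 - 2154)/2568 + (16 + (-11 + 6))/891 = 87*(1/2568) + (16 - 5)*(1/891) = 29/856 + 11*(1/891) = 29/856 + 1/81 = 3205/69336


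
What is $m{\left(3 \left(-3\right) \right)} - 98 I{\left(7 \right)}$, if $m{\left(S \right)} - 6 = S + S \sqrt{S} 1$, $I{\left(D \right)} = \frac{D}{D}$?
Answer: $-101 - 27 i \approx -101.0 - 27.0 i$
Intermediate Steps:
$I{\left(D \right)} = 1$
$m{\left(S \right)} = 6 + S + S^{\frac{3}{2}}$ ($m{\left(S \right)} = 6 + \left(S + S \sqrt{S} 1\right) = 6 + \left(S + S^{\frac{3}{2}} \cdot 1\right) = 6 + \left(S + S^{\frac{3}{2}}\right) = 6 + S + S^{\frac{3}{2}}$)
$m{\left(3 \left(-3\right) \right)} - 98 I{\left(7 \right)} = \left(6 + 3 \left(-3\right) + \left(3 \left(-3\right)\right)^{\frac{3}{2}}\right) - 98 = \left(6 - 9 + \left(-9\right)^{\frac{3}{2}}\right) - 98 = \left(6 - 9 - 27 i\right) - 98 = \left(-3 - 27 i\right) - 98 = -101 - 27 i$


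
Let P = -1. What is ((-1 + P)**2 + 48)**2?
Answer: 2704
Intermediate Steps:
((-1 + P)**2 + 48)**2 = ((-1 - 1)**2 + 48)**2 = ((-2)**2 + 48)**2 = (4 + 48)**2 = 52**2 = 2704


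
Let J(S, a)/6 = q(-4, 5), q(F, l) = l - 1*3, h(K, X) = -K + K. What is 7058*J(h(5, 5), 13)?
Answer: 84696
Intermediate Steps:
h(K, X) = 0
q(F, l) = -3 + l (q(F, l) = l - 3 = -3 + l)
J(S, a) = 12 (J(S, a) = 6*(-3 + 5) = 6*2 = 12)
7058*J(h(5, 5), 13) = 7058*12 = 84696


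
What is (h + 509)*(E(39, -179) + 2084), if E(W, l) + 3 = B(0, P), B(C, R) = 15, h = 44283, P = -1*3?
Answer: 93884032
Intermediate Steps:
P = -3
E(W, l) = 12 (E(W, l) = -3 + 15 = 12)
(h + 509)*(E(39, -179) + 2084) = (44283 + 509)*(12 + 2084) = 44792*2096 = 93884032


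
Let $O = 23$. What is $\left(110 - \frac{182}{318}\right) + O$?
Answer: $\frac{21056}{159} \approx 132.43$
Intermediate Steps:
$\left(110 - \frac{182}{318}\right) + O = \left(110 - \frac{182}{318}\right) + 23 = \left(110 - \frac{91}{159}\right) + 23 = \frac{17399}{159} + 23 = \frac{21056}{159}$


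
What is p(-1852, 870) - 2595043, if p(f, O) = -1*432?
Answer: -2595475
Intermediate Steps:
p(f, O) = -432
p(-1852, 870) - 2595043 = -432 - 2595043 = -2595475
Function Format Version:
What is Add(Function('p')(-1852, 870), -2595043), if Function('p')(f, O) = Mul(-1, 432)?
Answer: -2595475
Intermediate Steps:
Function('p')(f, O) = -432
Add(Function('p')(-1852, 870), -2595043) = Add(-432, -2595043) = -2595475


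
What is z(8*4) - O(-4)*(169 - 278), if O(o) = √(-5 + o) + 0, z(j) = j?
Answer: 32 + 327*I ≈ 32.0 + 327.0*I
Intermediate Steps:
O(o) = √(-5 + o)
z(8*4) - O(-4)*(169 - 278) = 8*4 - √(-5 - 4)*(169 - 278) = 32 - √(-9)*(-109) = 32 - 3*I*(-109) = 32 - (-327)*I = 32 + 327*I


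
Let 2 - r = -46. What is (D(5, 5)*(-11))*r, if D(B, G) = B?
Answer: -2640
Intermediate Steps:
r = 48 (r = 2 - 1*(-46) = 2 + 46 = 48)
(D(5, 5)*(-11))*r = (5*(-11))*48 = -55*48 = -2640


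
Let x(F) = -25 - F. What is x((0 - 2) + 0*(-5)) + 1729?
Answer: 1706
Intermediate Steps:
x((0 - 2) + 0*(-5)) + 1729 = (-25 - ((0 - 2) + 0*(-5))) + 1729 = (-25 - (-2 + 0)) + 1729 = (-25 - 1*(-2)) + 1729 = (-25 + 2) + 1729 = -23 + 1729 = 1706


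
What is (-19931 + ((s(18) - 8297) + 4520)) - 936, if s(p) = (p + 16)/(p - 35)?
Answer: -24646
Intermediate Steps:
s(p) = (16 + p)/(-35 + p)
(-19931 + ((s(18) - 8297) + 4520)) - 936 = (-19931 + (((16 + 18)/(-35 + 18) - 8297) + 4520)) - 936 = (-19931 + ((34/(-17) - 8297) + 4520)) - 936 = (-19931 + ((-1/17*34 - 8297) + 4520)) - 936 = (-19931 + ((-2 - 8297) + 4520)) - 936 = (-19931 + (-8299 + 4520)) - 936 = (-19931 - 3779) - 936 = -23710 - 936 = -24646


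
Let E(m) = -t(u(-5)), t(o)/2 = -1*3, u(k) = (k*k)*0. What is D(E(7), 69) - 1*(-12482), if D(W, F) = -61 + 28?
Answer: 12449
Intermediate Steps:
u(k) = 0 (u(k) = k**2*0 = 0)
t(o) = -6 (t(o) = 2*(-1*3) = 2*(-3) = -6)
E(m) = 6 (E(m) = -1*(-6) = 6)
D(W, F) = -33
D(E(7), 69) - 1*(-12482) = -33 - 1*(-12482) = -33 + 12482 = 12449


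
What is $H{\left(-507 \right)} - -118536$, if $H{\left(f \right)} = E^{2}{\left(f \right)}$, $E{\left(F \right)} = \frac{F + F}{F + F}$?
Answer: $118537$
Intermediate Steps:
$E{\left(F \right)} = 1$ ($E{\left(F \right)} = \frac{2 F}{2 F} = 2 F \frac{1}{2 F} = 1$)
$H{\left(f \right)} = 1$ ($H{\left(f \right)} = 1^{2} = 1$)
$H{\left(-507 \right)} - -118536 = 1 - -118536 = 1 + 118536 = 118537$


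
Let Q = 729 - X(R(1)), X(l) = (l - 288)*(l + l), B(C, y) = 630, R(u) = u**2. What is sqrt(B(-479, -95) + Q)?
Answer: sqrt(1933) ≈ 43.966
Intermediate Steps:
X(l) = 2*l*(-288 + l) (X(l) = (-288 + l)*(2*l) = 2*l*(-288 + l))
Q = 1303 (Q = 729 - 2*1**2*(-288 + 1**2) = 729 - 2*(-288 + 1) = 729 - 2*(-287) = 729 - 1*(-574) = 729 + 574 = 1303)
sqrt(B(-479, -95) + Q) = sqrt(630 + 1303) = sqrt(1933)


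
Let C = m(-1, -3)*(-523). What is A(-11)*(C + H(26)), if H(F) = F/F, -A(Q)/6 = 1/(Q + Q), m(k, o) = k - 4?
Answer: 7848/11 ≈ 713.45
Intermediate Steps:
m(k, o) = -4 + k
A(Q) = -3/Q (A(Q) = -6/(Q + Q) = -6*1/(2*Q) = -3/Q)
H(F) = 1
C = 2615 (C = (-4 - 1)*(-523) = -5*(-523) = 2615)
A(-11)*(C + H(26)) = (-3/(-11))*(2615 + 1) = -3*(-1/11)*2616 = (3/11)*2616 = 7848/11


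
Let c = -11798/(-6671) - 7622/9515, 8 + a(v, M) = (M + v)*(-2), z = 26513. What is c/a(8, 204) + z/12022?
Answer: 840596068201/381545610215 ≈ 2.2031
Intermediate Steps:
a(v, M) = -8 - 2*M - 2*v (a(v, M) = -8 + (M + v)*(-2) = -8 + (-2*M - 2*v) = -8 - 2*M - 2*v)
c = 61411608/63474565 (c = -11798*(-1/6671) - 7622*1/9515 = 11798/6671 - 7622/9515 = 61411608/63474565 ≈ 0.96750)
c/a(8, 204) + z/12022 = 61411608/(63474565*(-8 - 2*204 - 2*8)) + 26513/12022 = 61411608/(63474565*(-8 - 408 - 16)) + 26513*(1/12022) = (61411608/63474565)/(-432) + 26513/12022 = (61411608/63474565)*(-1/432) + 26513/12022 = -284313/126949130 + 26513/12022 = 840596068201/381545610215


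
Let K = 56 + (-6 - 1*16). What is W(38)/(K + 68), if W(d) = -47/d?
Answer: -47/3876 ≈ -0.012126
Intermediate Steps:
K = 34 (K = 56 + (-6 - 16) = 56 - 22 = 34)
W(38)/(K + 68) = (-47/38)/(34 + 68) = -47*1/38/102 = -47/38*1/102 = -47/3876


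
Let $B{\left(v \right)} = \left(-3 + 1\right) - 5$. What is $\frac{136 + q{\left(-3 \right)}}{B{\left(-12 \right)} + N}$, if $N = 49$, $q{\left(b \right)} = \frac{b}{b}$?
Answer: $\frac{137}{42} \approx 3.2619$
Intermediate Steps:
$B{\left(v \right)} = -7$ ($B{\left(v \right)} = -2 - 5 = -7$)
$q{\left(b \right)} = 1$
$\frac{136 + q{\left(-3 \right)}}{B{\left(-12 \right)} + N} = \frac{136 + 1}{-7 + 49} = \frac{1}{42} \cdot 137 = \frac{137}{42}$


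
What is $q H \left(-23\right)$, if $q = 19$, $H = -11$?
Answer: $4807$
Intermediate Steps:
$q H \left(-23\right) = 19 \left(-11\right) \left(-23\right) = \left(-209\right) \left(-23\right) = 4807$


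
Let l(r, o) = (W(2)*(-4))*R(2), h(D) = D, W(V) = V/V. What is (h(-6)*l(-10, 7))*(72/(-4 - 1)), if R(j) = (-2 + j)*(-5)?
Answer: 0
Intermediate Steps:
W(V) = 1
R(j) = 10 - 5*j
l(r, o) = 0 (l(r, o) = (1*(-4))*(10 - 5*2) = -4*(10 - 10) = -4*0 = 0)
(h(-6)*l(-10, 7))*(72/(-4 - 1)) = (-6*0)*(72/(-4 - 1)) = 0*(72/(-5)) = 0*(-1/5*72) = 0*(-72/5) = 0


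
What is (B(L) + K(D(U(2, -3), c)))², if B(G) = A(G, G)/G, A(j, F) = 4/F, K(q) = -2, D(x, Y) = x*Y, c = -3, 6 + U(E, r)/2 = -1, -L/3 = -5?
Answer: 198916/50625 ≈ 3.9292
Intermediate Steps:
L = 15 (L = -3*(-5) = 15)
U(E, r) = -14 (U(E, r) = -12 + 2*(-1) = -12 - 2 = -14)
D(x, Y) = Y*x
B(G) = 4/G² (B(G) = (4/G)/G = 4/G²)
(B(L) + K(D(U(2, -3), c)))² = (4/15² - 2)² = (4*(1/225) - 2)² = (4/225 - 2)² = (-446/225)² = 198916/50625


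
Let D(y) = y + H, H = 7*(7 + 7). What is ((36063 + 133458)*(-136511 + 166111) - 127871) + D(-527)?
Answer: 5017693300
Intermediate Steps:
H = 98 (H = 7*14 = 98)
D(y) = 98 + y (D(y) = y + 98 = 98 + y)
((36063 + 133458)*(-136511 + 166111) - 127871) + D(-527) = ((36063 + 133458)*(-136511 + 166111) - 127871) + (98 - 527) = (169521*29600 - 127871) - 429 = (5017821600 - 127871) - 429 = 5017693729 - 429 = 5017693300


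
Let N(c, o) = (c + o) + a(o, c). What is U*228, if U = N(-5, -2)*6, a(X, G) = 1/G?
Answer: -49248/5 ≈ -9849.6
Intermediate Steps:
N(c, o) = c + o + 1/c (N(c, o) = (c + o) + 1/c = c + o + 1/c)
U = -216/5 (U = (-5 - 2 + 1/(-5))*6 = (-5 - 2 - ⅕)*6 = -36/5*6 = -216/5 ≈ -43.200)
U*228 = -216/5*228 = -49248/5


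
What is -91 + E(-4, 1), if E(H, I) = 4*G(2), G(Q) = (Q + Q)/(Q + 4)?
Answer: -265/3 ≈ -88.333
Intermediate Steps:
G(Q) = 2*Q/(4 + Q) (G(Q) = (2*Q)/(4 + Q) = 2*Q/(4 + Q))
E(H, I) = 8/3 (E(H, I) = 4*(2*2/(4 + 2)) = 4*(2*2/6) = 4*(2*2*(⅙)) = 4*(⅔) = 8/3)
-91 + E(-4, 1) = -91 + 8/3 = -265/3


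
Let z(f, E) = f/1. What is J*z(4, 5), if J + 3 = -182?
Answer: -740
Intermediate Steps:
J = -185 (J = -3 - 182 = -185)
z(f, E) = f (z(f, E) = f*1 = f)
J*z(4, 5) = -185*4 = -740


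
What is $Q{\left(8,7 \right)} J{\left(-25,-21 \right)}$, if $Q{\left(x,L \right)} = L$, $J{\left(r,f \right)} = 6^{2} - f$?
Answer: $399$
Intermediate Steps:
$J{\left(r,f \right)} = 36 - f$
$Q{\left(8,7 \right)} J{\left(-25,-21 \right)} = 7 \left(36 - -21\right) = 7 \left(36 + 21\right) = 7 \cdot 57 = 399$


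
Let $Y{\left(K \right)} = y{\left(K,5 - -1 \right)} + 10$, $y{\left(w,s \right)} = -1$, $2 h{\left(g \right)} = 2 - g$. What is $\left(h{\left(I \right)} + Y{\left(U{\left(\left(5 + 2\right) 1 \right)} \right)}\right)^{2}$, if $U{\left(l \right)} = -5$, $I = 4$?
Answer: $64$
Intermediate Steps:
$h{\left(g \right)} = 1 - \frac{g}{2}$ ($h{\left(g \right)} = \frac{2 - g}{2} = 1 - \frac{g}{2}$)
$Y{\left(K \right)} = 9$ ($Y{\left(K \right)} = -1 + 10 = 9$)
$\left(h{\left(I \right)} + Y{\left(U{\left(\left(5 + 2\right) 1 \right)} \right)}\right)^{2} = \left(\left(1 - 2\right) + 9\right)^{2} = \left(-1 + 9\right)^{2} = 8^{2} = 64$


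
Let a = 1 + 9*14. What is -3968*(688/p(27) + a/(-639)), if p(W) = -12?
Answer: 145875584/639 ≈ 2.2829e+5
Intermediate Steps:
a = 127 (a = 1 + 126 = 127)
-3968*(688/p(27) + a/(-639)) = -3968*(688/(-12) + 127/(-639)) = -3968*(688*(-1/12) + 127*(-1/639)) = -3968*(-172/3 - 127/639) = -3968*(-36763/639) = 145875584/639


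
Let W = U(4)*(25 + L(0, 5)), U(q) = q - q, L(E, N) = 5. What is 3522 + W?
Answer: 3522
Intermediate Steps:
U(q) = 0
W = 0 (W = 0*(25 + 5) = 0*30 = 0)
3522 + W = 3522 + 0 = 3522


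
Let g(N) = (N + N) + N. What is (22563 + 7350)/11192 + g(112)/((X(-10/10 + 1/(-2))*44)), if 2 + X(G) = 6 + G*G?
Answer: 11986587/3077800 ≈ 3.8945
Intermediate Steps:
g(N) = 3*N (g(N) = 2*N + N = 3*N)
X(G) = 4 + G**2 (X(G) = -2 + (6 + G*G) = -2 + (6 + G**2) = 4 + G**2)
(22563 + 7350)/11192 + g(112)/((X(-10/10 + 1/(-2))*44)) = (22563 + 7350)/11192 + (3*112)/(((4 + (-10/10 + 1/(-2))**2)*44)) = 29913*(1/11192) + 336/(((4 + (-10*1/10 + 1*(-1/2))**2)*44)) = 29913/11192 + 336/(((4 + (-1 - 1/2)**2)*44)) = 29913/11192 + 336/(((4 + (-3/2)**2)*44)) = 29913/11192 + 336/(((4 + 9/4)*44)) = 29913/11192 + 336/(((25/4)*44)) = 29913/11192 + 336/275 = 11986587/3077800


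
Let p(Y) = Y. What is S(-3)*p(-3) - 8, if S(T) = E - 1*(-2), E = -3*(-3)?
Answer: -41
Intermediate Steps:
E = 9
S(T) = 11 (S(T) = 9 - 1*(-2) = 9 + 2 = 11)
S(-3)*p(-3) - 8 = 11*(-3) - 8 = -33 - 8 = -41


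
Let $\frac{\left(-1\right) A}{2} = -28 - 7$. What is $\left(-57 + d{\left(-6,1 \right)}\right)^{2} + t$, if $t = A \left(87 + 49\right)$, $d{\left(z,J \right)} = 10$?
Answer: $11729$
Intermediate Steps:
$A = 70$ ($A = - 2 \left(-28 - 7\right) = \left(-2\right) \left(-35\right) = 70$)
$t = 9520$ ($t = 70 \left(87 + 49\right) = 70 \cdot 136 = 9520$)
$\left(-57 + d{\left(-6,1 \right)}\right)^{2} + t = \left(-57 + 10\right)^{2} + 9520 = \left(-47\right)^{2} + 9520 = 2209 + 9520 = 11729$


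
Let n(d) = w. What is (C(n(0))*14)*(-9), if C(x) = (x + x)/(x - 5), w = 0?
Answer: 0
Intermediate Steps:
n(d) = 0
C(x) = 2*x/(-5 + x) (C(x) = (2*x)/(-5 + x) = 2*x/(-5 + x))
(C(n(0))*14)*(-9) = ((2*0/(-5 + 0))*14)*(-9) = ((2*0/(-5))*14)*(-9) = ((2*0*(-⅕))*14)*(-9) = (0*14)*(-9) = 0*(-9) = 0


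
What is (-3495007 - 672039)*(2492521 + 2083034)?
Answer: -19066548160530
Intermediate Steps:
(-3495007 - 672039)*(2492521 + 2083034) = -4167046*4575555 = -19066548160530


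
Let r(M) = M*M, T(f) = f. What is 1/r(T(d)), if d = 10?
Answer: 1/100 ≈ 0.010000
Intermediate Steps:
r(M) = M²
1/r(T(d)) = 1/(10²) = 1/100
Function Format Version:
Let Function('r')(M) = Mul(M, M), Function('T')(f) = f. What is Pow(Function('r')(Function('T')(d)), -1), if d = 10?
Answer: Rational(1, 100) ≈ 0.010000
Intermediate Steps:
Function('r')(M) = Pow(M, 2)
Pow(Function('r')(Function('T')(d)), -1) = Pow(Pow(10, 2), -1) = Pow(100, -1) = Rational(1, 100)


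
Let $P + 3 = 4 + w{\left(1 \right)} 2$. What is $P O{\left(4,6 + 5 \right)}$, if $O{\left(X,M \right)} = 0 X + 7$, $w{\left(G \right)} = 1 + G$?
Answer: $35$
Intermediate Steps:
$O{\left(X,M \right)} = 7$ ($O{\left(X,M \right)} = 0 + 7 = 7$)
$P = 5$ ($P = -3 + \left(4 + \left(1 + 1\right) 2\right) = -3 + \left(4 + 2 \cdot 2\right) = -3 + \left(4 + 4\right) = -3 + 8 = 5$)
$P O{\left(4,6 + 5 \right)} = 5 \cdot 7 = 35$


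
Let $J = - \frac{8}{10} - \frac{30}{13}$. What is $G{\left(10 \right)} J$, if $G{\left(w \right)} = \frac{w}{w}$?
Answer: $- \frac{202}{65} \approx -3.1077$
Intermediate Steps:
$G{\left(w \right)} = 1$
$J = - \frac{202}{65}$ ($J = \left(-8\right) \frac{1}{10} - \frac{30}{13} = - \frac{4}{5} - \frac{30}{13} = - \frac{202}{65} \approx -3.1077$)
$G{\left(10 \right)} J = 1 \left(- \frac{202}{65}\right) = - \frac{202}{65}$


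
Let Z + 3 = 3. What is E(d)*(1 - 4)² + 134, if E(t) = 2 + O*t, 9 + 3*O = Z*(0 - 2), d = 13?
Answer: -199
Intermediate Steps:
Z = 0 (Z = -3 + 3 = 0)
O = -3 (O = -3 + (0*(0 - 2))/3 = -3 + (0*(-2))/3 = -3 + (⅓)*0 = -3 + 0 = -3)
E(t) = 2 - 3*t
E(d)*(1 - 4)² + 134 = (2 - 3*13)*(1 - 4)² + 134 = (2 - 39)*(-3)² + 134 = -37*9 + 134 = -333 + 134 = -199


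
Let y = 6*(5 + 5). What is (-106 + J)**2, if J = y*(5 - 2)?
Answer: 5476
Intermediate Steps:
y = 60 (y = 6*10 = 60)
J = 180 (J = 60*(5 - 2) = 60*3 = 180)
(-106 + J)**2 = (-106 + 180)**2 = 74**2 = 5476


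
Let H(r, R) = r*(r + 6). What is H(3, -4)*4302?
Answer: 116154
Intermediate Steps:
H(r, R) = r*(6 + r)
H(3, -4)*4302 = (3*(6 + 3))*4302 = (3*9)*4302 = 27*4302 = 116154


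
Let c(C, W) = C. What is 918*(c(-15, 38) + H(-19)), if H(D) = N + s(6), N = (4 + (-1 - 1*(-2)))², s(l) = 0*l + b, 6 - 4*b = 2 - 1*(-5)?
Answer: 17901/2 ≈ 8950.5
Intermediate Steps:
b = -¼ (b = 3/2 - (2 - 1*(-5))/4 = 3/2 - (2 + 5)/4 = 3/2 - ¼*7 = 3/2 - 7/4 = -¼ ≈ -0.25000)
s(l) = -¼ (s(l) = 0*l - ¼ = 0 - ¼ = -¼)
N = 25 (N = (4 + (-1 + 2))² = (4 + 1)² = 5² = 25)
H(D) = 99/4 (H(D) = 25 - ¼ = 99/4)
918*(c(-15, 38) + H(-19)) = 918*(-15 + 99/4) = 918*(39/4) = 17901/2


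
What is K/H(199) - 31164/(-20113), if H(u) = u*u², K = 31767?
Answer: 246229916907/158502487687 ≈ 1.5535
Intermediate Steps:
H(u) = u³
K/H(199) - 31164/(-20113) = 31767/(199³) - 31164/(-20113) = 31767/7880599 - 31164*(-1/20113) = 31767*(1/7880599) + 31164/20113 = 31767/7880599 + 31164/20113 = 246229916907/158502487687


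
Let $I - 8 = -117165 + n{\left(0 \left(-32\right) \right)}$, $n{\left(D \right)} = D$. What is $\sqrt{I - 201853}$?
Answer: $i \sqrt{319010} \approx 564.81 i$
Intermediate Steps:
$I = -117157$ ($I = 8 + \left(-117165 + 0 \left(-32\right)\right) = 8 + \left(-117165 + 0\right) = 8 - 117165 = -117157$)
$\sqrt{I - 201853} = \sqrt{-117157 - 201853} = \sqrt{-319010} = i \sqrt{319010}$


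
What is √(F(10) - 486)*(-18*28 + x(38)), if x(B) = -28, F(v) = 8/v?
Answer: -532*I*√12130/5 ≈ -11719.0*I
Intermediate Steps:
√(F(10) - 486)*(-18*28 + x(38)) = √(8/10 - 486)*(-18*28 - 28) = √(8*(⅒) - 486)*(-504 - 28) = √(⅘ - 486)*(-532) = √(-2426/5)*(-532) = (I*√12130/5)*(-532) = -532*I*√12130/5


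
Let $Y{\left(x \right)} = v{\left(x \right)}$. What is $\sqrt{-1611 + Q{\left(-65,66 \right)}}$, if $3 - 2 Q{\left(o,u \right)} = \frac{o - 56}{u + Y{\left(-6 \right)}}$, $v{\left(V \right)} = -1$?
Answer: $\frac{i \sqrt{6796205}}{65} \approx 40.107 i$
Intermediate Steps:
$Y{\left(x \right)} = -1$
$Q{\left(o,u \right)} = \frac{3}{2} - \frac{-56 + o}{2 \left(-1 + u\right)}$ ($Q{\left(o,u \right)} = \frac{3}{2} - \frac{\left(o - 56\right) \frac{1}{u - 1}}{2} = \frac{3}{2} - \frac{\left(-56 + o\right) \frac{1}{-1 + u}}{2} = \frac{3}{2} - \frac{\frac{1}{-1 + u} \left(-56 + o\right)}{2} = \frac{3}{2} - \frac{-56 + o}{2 \left(-1 + u\right)}$)
$\sqrt{-1611 + Q{\left(-65,66 \right)}} = \sqrt{-1611 + \frac{53 - -65 + 3 \cdot 66}{2 \left(-1 + 66\right)}} = \sqrt{-1611 + \frac{53 + 65 + 198}{2 \cdot 65}} = \sqrt{-1611 + \frac{1}{2} \cdot \frac{1}{65} \cdot 316} = \sqrt{-1611 + \frac{158}{65}} = \sqrt{- \frac{104557}{65}} = \frac{i \sqrt{6796205}}{65}$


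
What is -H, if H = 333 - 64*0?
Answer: -333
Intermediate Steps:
H = 333 (H = 333 + 0 = 333)
-H = -1*333 = -333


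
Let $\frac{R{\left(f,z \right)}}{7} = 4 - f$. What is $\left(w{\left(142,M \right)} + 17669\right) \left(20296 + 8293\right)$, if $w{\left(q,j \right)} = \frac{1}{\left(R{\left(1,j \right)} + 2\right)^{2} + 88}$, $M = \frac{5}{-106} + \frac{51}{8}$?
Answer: $\frac{311670816886}{617} \approx 5.0514 \cdot 10^{8}$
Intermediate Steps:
$R{\left(f,z \right)} = 28 - 7 f$ ($R{\left(f,z \right)} = 7 \left(4 - f\right) = 28 - 7 f$)
$M = \frac{2683}{424}$ ($M = 5 \left(- \frac{1}{106}\right) + 51 \cdot \frac{1}{8} = - \frac{5}{106} + \frac{51}{8} = \frac{2683}{424} \approx 6.3278$)
$w{\left(q,j \right)} = \frac{1}{617}$ ($w{\left(q,j \right)} = \frac{1}{\left(\left(28 - 7\right) + 2\right)^{2} + 88} = \frac{1}{\left(21 + 2\right)^{2} + 88} = \frac{1}{23^{2} + 88} = \frac{1}{529 + 88} = \frac{1}{617}$)
$\left(w{\left(142,M \right)} + 17669\right) \left(20296 + 8293\right) = \left(\frac{1}{617} + 17669\right) \left(20296 + 8293\right) = \frac{10901774}{617} \cdot 28589 = \frac{311670816886}{617}$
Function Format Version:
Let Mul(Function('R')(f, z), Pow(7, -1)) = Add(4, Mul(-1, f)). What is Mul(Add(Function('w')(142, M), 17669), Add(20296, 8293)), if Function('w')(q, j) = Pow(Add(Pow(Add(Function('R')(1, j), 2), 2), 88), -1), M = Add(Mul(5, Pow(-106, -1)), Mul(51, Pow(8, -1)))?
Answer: Rational(311670816886, 617) ≈ 5.0514e+8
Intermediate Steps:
Function('R')(f, z) = Add(28, Mul(-7, f)) (Function('R')(f, z) = Mul(7, Add(4, Mul(-1, f))) = Add(28, Mul(-7, f)))
M = Rational(2683, 424) (M = Add(Mul(5, Rational(-1, 106)), Mul(51, Rational(1, 8))) = Add(Rational(-5, 106), Rational(51, 8)) = Rational(2683, 424) ≈ 6.3278)
Function('w')(q, j) = Rational(1, 617) (Function('w')(q, j) = Pow(Add(Pow(Add(Add(28, Mul(-7, 1)), 2), 2), 88), -1) = Pow(Add(Pow(Add(Add(28, -7), 2), 2), 88), -1) = Pow(Add(Pow(Add(21, 2), 2), 88), -1) = Pow(Add(Pow(23, 2), 88), -1) = Pow(Add(529, 88), -1) = Pow(617, -1) = Rational(1, 617))
Mul(Add(Function('w')(142, M), 17669), Add(20296, 8293)) = Mul(Add(Rational(1, 617), 17669), Add(20296, 8293)) = Mul(Rational(10901774, 617), 28589) = Rational(311670816886, 617)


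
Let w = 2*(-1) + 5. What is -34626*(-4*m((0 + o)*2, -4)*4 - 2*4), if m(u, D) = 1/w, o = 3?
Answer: 461680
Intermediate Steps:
w = 3 (w = -2 + 5 = 3)
m(u, D) = ⅓ (m(u, D) = 1/3 = ⅓)
-34626*(-4*m((0 + o)*2, -4)*4 - 2*4) = -34626*(-4*⅓*4 - 2*4) = -34626*(-4/3*4 - 8) = -34626*(-16/3 - 8) = -34626*(-40/3) = 461680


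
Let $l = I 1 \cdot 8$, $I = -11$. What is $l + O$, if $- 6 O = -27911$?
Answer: $\frac{27383}{6} \approx 4563.8$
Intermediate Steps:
$O = \frac{27911}{6}$ ($O = \left(- \frac{1}{6}\right) \left(-27911\right) = \frac{27911}{6} \approx 4651.8$)
$l = -88$ ($l = \left(-11\right) 1 \cdot 8 = \left(-11\right) 8 = -88$)
$l + O = -88 + \frac{27911}{6} = \frac{27383}{6}$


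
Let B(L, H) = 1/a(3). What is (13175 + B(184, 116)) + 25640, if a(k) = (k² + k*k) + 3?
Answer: 815116/21 ≈ 38815.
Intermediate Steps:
a(k) = 3 + 2*k² (a(k) = (k² + k²) + 3 = 2*k² + 3 = 3 + 2*k²)
B(L, H) = 1/21 (B(L, H) = 1/(3 + 2*3²) = 1/(3 + 2*9) = 1/(3 + 18) = 1/21)
(13175 + B(184, 116)) + 25640 = (13175 + 1/21) + 25640 = 276676/21 + 25640 = 815116/21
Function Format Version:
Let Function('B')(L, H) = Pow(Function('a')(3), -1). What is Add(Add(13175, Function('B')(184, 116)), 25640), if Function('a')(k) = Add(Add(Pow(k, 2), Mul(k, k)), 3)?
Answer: Rational(815116, 21) ≈ 38815.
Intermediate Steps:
Function('a')(k) = Add(3, Mul(2, Pow(k, 2))) (Function('a')(k) = Add(Add(Pow(k, 2), Pow(k, 2)), 3) = Add(Mul(2, Pow(k, 2)), 3) = Add(3, Mul(2, Pow(k, 2))))
Function('B')(L, H) = Rational(1, 21) (Function('B')(L, H) = Pow(Add(3, Mul(2, Pow(3, 2))), -1) = Pow(Add(3, Mul(2, 9)), -1) = Pow(Add(3, 18), -1) = Pow(21, -1) = Rational(1, 21))
Add(Add(13175, Function('B')(184, 116)), 25640) = Add(Add(13175, Rational(1, 21)), 25640) = Add(Rational(276676, 21), 25640) = Rational(815116, 21)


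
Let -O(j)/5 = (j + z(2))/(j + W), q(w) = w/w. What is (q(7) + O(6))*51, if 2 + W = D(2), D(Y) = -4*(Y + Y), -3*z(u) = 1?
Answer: 2057/12 ≈ 171.42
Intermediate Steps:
z(u) = -⅓ (z(u) = -⅓*1 = -⅓)
D(Y) = -8*Y
q(w) = 1
W = -18 (W = -2 - 8*2 = -2 - 16 = -18)
O(j) = -5*(-⅓ + j)/(-18 + j) (O(j) = -5*(j - ⅓)/(j - 18) = -5*(-⅓ + j)/(-18 + j))
(q(7) + O(6))*51 = (1 + 5*(1 - 3*6)/(3*(-18 + 6)))*51 = (1 + (5/3)*(1 - 18)/(-12))*51 = (1 + (5/3)*(-1/12)*(-17))*51 = (1 + 85/36)*51 = (121/36)*51 = 2057/12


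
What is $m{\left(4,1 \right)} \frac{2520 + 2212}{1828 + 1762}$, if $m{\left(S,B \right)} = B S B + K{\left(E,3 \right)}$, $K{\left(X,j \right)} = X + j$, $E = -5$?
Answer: $\frac{4732}{1795} \approx 2.6362$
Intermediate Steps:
$m{\left(S,B \right)} = -2 + S B^{2}$ ($m{\left(S,B \right)} = B S B + \left(-5 + 3\right) = S B^{2} - 2 = -2 + S B^{2}$)
$m{\left(4,1 \right)} \frac{2520 + 2212}{1828 + 1762} = \left(-2 + 4 \cdot 1^{2}\right) \frac{2520 + 2212}{1828 + 1762} = \left(-2 + 4 \cdot 1\right) \frac{4732}{3590} = \left(-2 + 4\right) 4732 \cdot \frac{1}{3590} = 2 \cdot \frac{2366}{1795} = \frac{4732}{1795}$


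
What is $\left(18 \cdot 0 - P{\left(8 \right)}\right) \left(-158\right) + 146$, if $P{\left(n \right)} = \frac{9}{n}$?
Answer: $\frac{1295}{4} \approx 323.75$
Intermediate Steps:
$\left(18 \cdot 0 - P{\left(8 \right)}\right) \left(-158\right) + 146 = \left(18 \cdot 0 - \frac{9}{8}\right) \left(-158\right) + 146 = \left(0 - 9 \cdot \frac{1}{8}\right) \left(-158\right) + 146 = \left(0 - \frac{9}{8}\right) \left(-158\right) + 146 = \left(- \frac{9}{8}\right) \left(-158\right) + 146 = \frac{711}{4} + 146 = \frac{1295}{4}$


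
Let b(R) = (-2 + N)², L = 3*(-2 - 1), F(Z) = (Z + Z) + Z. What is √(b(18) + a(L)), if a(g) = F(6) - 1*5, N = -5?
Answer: √62 ≈ 7.8740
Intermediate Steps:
F(Z) = 3*Z (F(Z) = 2*Z + Z = 3*Z)
L = -9 (L = 3*(-3) = -9)
b(R) = 49 (b(R) = (-2 - 5)² = (-7)² = 49)
a(g) = 13 (a(g) = 3*6 - 1*5 = 18 - 5 = 13)
√(b(18) + a(L)) = √(49 + 13) = √62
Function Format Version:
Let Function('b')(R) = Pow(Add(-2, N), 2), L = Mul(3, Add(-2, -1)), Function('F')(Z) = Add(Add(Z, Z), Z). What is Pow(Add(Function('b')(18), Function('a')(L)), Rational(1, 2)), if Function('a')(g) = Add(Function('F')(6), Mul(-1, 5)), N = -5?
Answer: Pow(62, Rational(1, 2)) ≈ 7.8740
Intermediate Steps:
Function('F')(Z) = Mul(3, Z) (Function('F')(Z) = Add(Mul(2, Z), Z) = Mul(3, Z))
L = -9 (L = Mul(3, -3) = -9)
Function('b')(R) = 49 (Function('b')(R) = Pow(Add(-2, -5), 2) = Pow(-7, 2) = 49)
Function('a')(g) = 13 (Function('a')(g) = Add(Mul(3, 6), Mul(-1, 5)) = Add(18, -5) = 13)
Pow(Add(Function('b')(18), Function('a')(L)), Rational(1, 2)) = Pow(Add(49, 13), Rational(1, 2)) = Pow(62, Rational(1, 2))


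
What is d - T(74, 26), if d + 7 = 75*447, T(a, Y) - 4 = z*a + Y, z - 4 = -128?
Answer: 42664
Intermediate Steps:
z = -124 (z = 4 - 128 = -124)
T(a, Y) = 4 + Y - 124*a (T(a, Y) = 4 + (-124*a + Y) = 4 + (Y - 124*a) = 4 + Y - 124*a)
d = 33518 (d = -7 + 75*447 = -7 + 33525 = 33518)
d - T(74, 26) = 33518 - (4 + 26 - 124*74) = 33518 - (4 + 26 - 9176) = 33518 - 1*(-9146) = 33518 + 9146 = 42664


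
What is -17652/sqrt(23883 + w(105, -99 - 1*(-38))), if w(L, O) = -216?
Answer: -5884*sqrt(483)/1127 ≈ -114.74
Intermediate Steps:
-17652/sqrt(23883 + w(105, -99 - 1*(-38))) = -17652/sqrt(23883 - 216) = -17652*sqrt(483)/3381 = -5884*sqrt(483)/1127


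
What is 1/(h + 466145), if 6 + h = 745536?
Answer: 1/1211675 ≈ 8.2530e-7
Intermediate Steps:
h = 745530 (h = -6 + 745536 = 745530)
1/(h + 466145) = 1/(745530 + 466145) = 1/1211675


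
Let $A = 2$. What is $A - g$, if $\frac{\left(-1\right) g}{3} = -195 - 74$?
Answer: $-805$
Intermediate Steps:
$g = 807$ ($g = - 3 \left(-195 - 74\right) = \left(-3\right) \left(-269\right) = 807$)
$A - g = 2 - 807 = -805$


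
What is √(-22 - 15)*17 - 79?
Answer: -79 + 17*I*√37 ≈ -79.0 + 103.41*I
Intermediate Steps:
√(-22 - 15)*17 - 79 = √(-37)*17 - 79 = (I*√37)*17 - 79 = 17*I*√37 - 79 = -79 + 17*I*√37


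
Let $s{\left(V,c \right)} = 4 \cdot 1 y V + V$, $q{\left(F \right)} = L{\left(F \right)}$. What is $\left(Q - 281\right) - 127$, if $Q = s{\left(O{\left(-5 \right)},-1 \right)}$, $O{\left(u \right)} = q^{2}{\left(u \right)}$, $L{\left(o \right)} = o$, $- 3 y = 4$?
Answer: $- \frac{1549}{3} \approx -516.33$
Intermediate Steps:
$y = - \frac{4}{3}$ ($y = \left(- \frac{1}{3}\right) 4 = - \frac{4}{3} \approx -1.3333$)
$q{\left(F \right)} = F$
$O{\left(u \right)} = u^{2}$
$s{\left(V,c \right)} = - \frac{13 V}{3}$ ($s{\left(V,c \right)} = 4 \cdot 1 \left(- \frac{4}{3}\right) V + V = 4 \left(- \frac{4}{3}\right) V + V = - \frac{16 V}{3} + V = - \frac{13 V}{3}$)
$Q = - \frac{325}{3}$ ($Q = - \frac{13 \left(-5\right)^{2}}{3} = \left(- \frac{13}{3}\right) 25 = - \frac{325}{3} \approx -108.33$)
$\left(Q - 281\right) - 127 = \left(- \frac{325}{3} - 281\right) - 127 = - \frac{1168}{3} - 127 = - \frac{1549}{3}$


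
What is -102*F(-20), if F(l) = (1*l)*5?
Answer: 10200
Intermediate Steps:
F(l) = 5*l (F(l) = l*5 = 5*l)
-102*F(-20) = -510*(-20) = -102*(-100) = 10200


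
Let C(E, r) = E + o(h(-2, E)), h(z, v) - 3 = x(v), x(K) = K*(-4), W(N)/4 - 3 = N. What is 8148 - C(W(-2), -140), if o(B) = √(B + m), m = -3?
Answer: 8144 - 4*I ≈ 8144.0 - 4.0*I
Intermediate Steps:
W(N) = 12 + 4*N
x(K) = -4*K
h(z, v) = 3 - 4*v
o(B) = √(-3 + B) (o(B) = √(B - 3) = √(-3 + B))
C(E, r) = E + 2*√(-E) (C(E, r) = E + √(-3 + (3 - 4*E)) = E + √(-4*E) = E + 2*√(-E))
8148 - C(W(-2), -140) = 8148 - ((12 + 4*(-2)) + 2*√(-(12 + 4*(-2)))) = 8148 - ((12 - 8) + 2*√(-(12 - 8))) = 8148 - (4 + 2*√(-1*4)) = 8148 - (4 + 2*√(-4)) = 8148 - (4 + 2*(2*I)) = 8148 - (4 + 4*I) = 8148 + (-4 - 4*I) = 8144 - 4*I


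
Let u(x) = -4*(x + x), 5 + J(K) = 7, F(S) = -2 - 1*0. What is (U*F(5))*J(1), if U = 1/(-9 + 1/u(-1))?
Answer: 32/71 ≈ 0.45070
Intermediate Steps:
F(S) = -2 (F(S) = -2 + 0 = -2)
J(K) = 2 (J(K) = -5 + 7 = 2)
u(x) = -8*x
U = -8/71 (U = 1/(-9 + 1/(-8*(-1))) = 1/(-9 + 1/8) = 1/(-71/8) = -8/71 ≈ -0.11268)
(U*F(5))*J(1) = -8/71*(-2)*2 = (16/71)*2 = 32/71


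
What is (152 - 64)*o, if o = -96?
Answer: -8448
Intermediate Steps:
(152 - 64)*o = (152 - 64)*(-96) = 88*(-96) = -8448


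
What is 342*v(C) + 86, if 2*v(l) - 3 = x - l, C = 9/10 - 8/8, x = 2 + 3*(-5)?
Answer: -16069/10 ≈ -1606.9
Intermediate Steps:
x = -13 (x = 2 - 15 = -13)
C = -⅒ (C = 9*(⅒) - 8*⅛ = 9/10 - 1 = -⅒ ≈ -0.10000)
v(l) = -5 - l/2 (v(l) = 3/2 + (-13 - l)/2 = 3/2 + (-13/2 - l/2) = -5 - l/2)
342*v(C) + 86 = 342*(-5 - ½*(-⅒)) + 86 = 342*(-5 + 1/20) + 86 = 342*(-99/20) + 86 = -16929/10 + 86 = -16069/10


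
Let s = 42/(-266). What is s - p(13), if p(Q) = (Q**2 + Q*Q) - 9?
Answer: -6254/19 ≈ -329.16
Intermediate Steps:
p(Q) = -9 + 2*Q**2 (p(Q) = (Q**2 + Q**2) - 9 = 2*Q**2 - 9 = -9 + 2*Q**2)
s = -3/19 (s = 42*(-1/266) = -3/19 ≈ -0.15789)
s - p(13) = -3/19 - (-9 + 2*13**2) = -3/19 - (-9 + 2*169) = -3/19 - (-9 + 338) = -3/19 - 1*329 = -3/19 - 329 = -6254/19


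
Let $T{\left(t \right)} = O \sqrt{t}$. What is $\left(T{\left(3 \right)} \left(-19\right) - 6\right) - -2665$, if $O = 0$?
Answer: $2659$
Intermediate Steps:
$T{\left(t \right)} = 0$ ($T{\left(t \right)} = 0 \sqrt{t} = 0$)
$\left(T{\left(3 \right)} \left(-19\right) - 6\right) - -2665 = \left(0 \left(-19\right) - 6\right) - -2665 = \left(0 - 6\right) + 2665 = -6 + 2665 = 2659$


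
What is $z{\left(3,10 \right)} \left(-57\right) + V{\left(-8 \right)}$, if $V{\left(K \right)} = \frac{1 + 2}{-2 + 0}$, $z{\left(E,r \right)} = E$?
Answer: $- \frac{345}{2} \approx -172.5$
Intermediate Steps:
$V{\left(K \right)} = - \frac{3}{2}$ ($V{\left(K \right)} = \frac{3}{-2} = 3 \left(- \frac{1}{2}\right) = - \frac{3}{2}$)
$z{\left(3,10 \right)} \left(-57\right) + V{\left(-8 \right)} = 3 \left(-57\right) - \frac{3}{2} = -171 - \frac{3}{2} = - \frac{345}{2}$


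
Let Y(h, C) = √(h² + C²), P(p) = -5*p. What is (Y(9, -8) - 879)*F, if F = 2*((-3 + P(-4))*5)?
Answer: -149430 + 170*√145 ≈ -1.4738e+5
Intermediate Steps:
Y(h, C) = √(C² + h²)
F = 170 (F = 2*((-3 - 5*(-4))*5) = 2*((-3 + 20)*5) = 2*(17*5) = 2*85 = 170)
(Y(9, -8) - 879)*F = (√((-8)² + 9²) - 879)*170 = (√(64 + 81) - 879)*170 = (√145 - 879)*170 = (-879 + √145)*170 = -149430 + 170*√145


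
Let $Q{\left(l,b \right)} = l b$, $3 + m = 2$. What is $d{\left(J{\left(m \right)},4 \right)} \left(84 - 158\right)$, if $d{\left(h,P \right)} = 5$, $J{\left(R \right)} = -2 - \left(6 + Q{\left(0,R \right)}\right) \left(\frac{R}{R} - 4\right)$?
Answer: $-370$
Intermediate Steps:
$m = -1$ ($m = -3 + 2 = -1$)
$Q{\left(l,b \right)} = b l$
$J{\left(R \right)} = 16$ ($J{\left(R \right)} = -2 - \left(6 + R 0\right) \left(\frac{R}{R} - 4\right) = -2 - \left(6 + 0\right) \left(1 - 4\right) = -2 - 6 \left(-3\right) = -2 - -18 = -2 + 18 = 16$)
$d{\left(J{\left(m \right)},4 \right)} \left(84 - 158\right) = 5 \left(84 - 158\right) = 5 \left(-74\right) = -370$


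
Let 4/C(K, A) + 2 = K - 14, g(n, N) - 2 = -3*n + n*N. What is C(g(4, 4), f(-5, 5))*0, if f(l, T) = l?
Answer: 0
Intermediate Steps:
g(n, N) = 2 - 3*n + N*n (g(n, N) = 2 + (-3*n + n*N) = 2 + (-3*n + N*n) = 2 - 3*n + N*n)
C(K, A) = 4/(-16 + K) (C(K, A) = 4/(-2 + (K - 14)) = 4/(-2 + (-14 + K)) = 4/(-16 + K))
C(g(4, 4), f(-5, 5))*0 = (4/(-16 + (2 - 3*4 + 4*4)))*0 = (4/(-16 + (2 - 12 + 16)))*0 = (4/(-16 + 6))*0 = (4/(-10))*0 = (4*(-⅒))*0 = -⅖*0 = 0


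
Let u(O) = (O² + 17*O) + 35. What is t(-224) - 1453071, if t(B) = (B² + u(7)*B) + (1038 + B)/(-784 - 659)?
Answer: -56486335/39 ≈ -1.4484e+6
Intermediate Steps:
u(O) = 35 + O² + 17*O
t(B) = -346/481 + B² + 292928*B/1443 (t(B) = (B² + (35 + 7² + 17*7)*B) + (1038 + B)/(-784 - 659) = (B² + (35 + 49 + 119)*B) + (1038 + B)/(-1443) = (B² + 203*B) + (1038 + B)*(-1/1443) = (B² + 203*B) + (-346/481 - B/1443) = -346/481 + B² + 292928*B/1443)
t(-224) - 1453071 = (-346/481 + (-224)² + (292928/1443)*(-224)) - 1453071 = (-346/481 + 50176 - 65615872/1443) - 1453071 = 183434/39 - 1453071 = -56486335/39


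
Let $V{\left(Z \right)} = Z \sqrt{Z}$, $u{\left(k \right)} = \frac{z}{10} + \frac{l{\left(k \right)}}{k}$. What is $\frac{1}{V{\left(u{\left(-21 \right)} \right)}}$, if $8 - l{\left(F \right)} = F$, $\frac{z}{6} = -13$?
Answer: $\frac{105 i \sqrt{25305}}{464648} \approx 0.035948 i$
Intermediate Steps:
$z = -78$ ($z = 6 \left(-13\right) = -78$)
$l{\left(F \right)} = 8 - F$
$u{\left(k \right)} = - \frac{39}{5} + \frac{8 - k}{k}$ ($u{\left(k \right)} = - \frac{78}{10} + \frac{8 - k}{k} = \left(-78\right) \frac{1}{10} + \frac{8 - k}{k} = - \frac{39}{5} + \frac{8 - k}{k}$)
$V{\left(Z \right)} = Z^{\frac{3}{2}}$
$\frac{1}{V{\left(u{\left(-21 \right)} \right)}} = \frac{1}{\left(- \frac{44}{5} + \frac{8}{-21}\right)^{\frac{3}{2}}} = \frac{1}{\left(- \frac{44}{5} + 8 \left(- \frac{1}{21}\right)\right)^{\frac{3}{2}}} = \frac{1}{\left(- \frac{44}{5} - \frac{8}{21}\right)^{\frac{3}{2}}} = \frac{1}{\left(- \frac{964}{105}\right)^{\frac{3}{2}}} = \frac{1}{\left(- \frac{1928}{11025}\right) i \sqrt{25305}} = \frac{105 i \sqrt{25305}}{464648}$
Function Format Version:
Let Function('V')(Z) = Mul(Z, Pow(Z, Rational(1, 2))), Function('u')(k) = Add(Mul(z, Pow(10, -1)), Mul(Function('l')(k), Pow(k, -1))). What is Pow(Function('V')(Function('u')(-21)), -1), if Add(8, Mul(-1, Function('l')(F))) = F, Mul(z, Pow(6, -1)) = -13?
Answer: Mul(Rational(105, 464648), I, Pow(25305, Rational(1, 2))) ≈ Mul(0.035948, I)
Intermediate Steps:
z = -78 (z = Mul(6, -13) = -78)
Function('l')(F) = Add(8, Mul(-1, F))
Function('u')(k) = Add(Rational(-39, 5), Mul(Pow(k, -1), Add(8, Mul(-1, k)))) (Function('u')(k) = Add(Mul(-78, Pow(10, -1)), Mul(Add(8, Mul(-1, k)), Pow(k, -1))) = Add(Mul(-78, Rational(1, 10)), Mul(Pow(k, -1), Add(8, Mul(-1, k)))) = Add(Rational(-39, 5), Mul(Pow(k, -1), Add(8, Mul(-1, k)))))
Function('V')(Z) = Pow(Z, Rational(3, 2))
Pow(Function('V')(Function('u')(-21)), -1) = Pow(Pow(Add(Rational(-44, 5), Mul(8, Pow(-21, -1))), Rational(3, 2)), -1) = Pow(Pow(Add(Rational(-44, 5), Mul(8, Rational(-1, 21))), Rational(3, 2)), -1) = Pow(Pow(Add(Rational(-44, 5), Rational(-8, 21)), Rational(3, 2)), -1) = Pow(Pow(Rational(-964, 105), Rational(3, 2)), -1) = Pow(Mul(Rational(-1928, 11025), I, Pow(25305, Rational(1, 2))), -1) = Mul(Rational(105, 464648), I, Pow(25305, Rational(1, 2)))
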